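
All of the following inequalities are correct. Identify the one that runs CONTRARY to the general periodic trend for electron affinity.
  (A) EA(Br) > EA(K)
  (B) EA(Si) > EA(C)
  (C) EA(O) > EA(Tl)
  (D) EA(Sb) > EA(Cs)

(B)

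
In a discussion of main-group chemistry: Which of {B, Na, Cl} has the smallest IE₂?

IE_2 is the cost of taking one more electron from the +1 cation: B⁺ still has 2 valence electrons; Na⁺ is the bare [Ne] core; Cl⁺ still has 6 valence electrons.
Pulling an electron out of a noble-gas core costs far more than removing a remaining valence electron, so Na sits at the high end of IE_2.
Valence configurations: B⁺ [He]2s², Cl⁺ [Ne]3s²3p⁴.
Approximate IE_2 values (kJ/mol): B 2427, Na 4562, Cl 2298.
Putting it together, IE_2: Cl < B < Na.

Cl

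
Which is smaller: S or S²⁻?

S

Forming S²⁻ adds 2 electrons to S. More electron–electron repulsion in the same shell, with unchanged nuclear charge, lets the cloud expand.
An anion is larger than its parent atom: S²⁻ > S.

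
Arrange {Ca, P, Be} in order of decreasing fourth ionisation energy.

Be > Ca > P

Consider each +3 ion: Ca³⁺ is already 1 electron into the core; P³⁺ still has 2 valence electrons; Be³⁺ is already 1 electron into the core.
Pulling an electron out of a noble-gas core costs far more than removing a remaining valence electron, so Ca and Be sit at the high end of IE_4.
Approximate IE_4 values (kJ/mol): Ca 6491, P 4964, Be 21007.
Overall IE_4 order: P < Ca < Be.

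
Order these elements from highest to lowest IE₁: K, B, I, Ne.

Ne > I > B > K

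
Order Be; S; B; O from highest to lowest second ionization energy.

IE_2 is the cost of taking one more electron from the +1 cation: Be⁺ still has 1 valence electron; S⁺ still has 5 valence electrons; B⁺ still has 2 valence electrons; O⁺ still has 5 valence electrons.
All are still removing valence electrons, so compare the +1 ions as you would atoms: IE_2 generally rises across a period (higher Z_eff) and falls down a group (larger shell), subject to the usual subshell exceptions.
Valence configurations: Be⁺ [He]2s¹, S⁺ [Ne]3s²3p³, B⁺ [He]2s², O⁺ [He]2s²2p³.
The numbers (kJ/mol): Be 1757, S 2252, B 2427, O 3388.
Hence IE_2: Be < S < B < O.

O > B > S > Be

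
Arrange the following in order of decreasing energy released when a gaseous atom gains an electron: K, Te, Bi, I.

I > Te > Bi > K

Electron affinity generally becomes more exothermic across a period toward the halogens and less exothermic down a group.
These span different periods and groups, so the two trends combine.
Bi > K: the two effects oppose for this pair; the across-period effect wins (91 vs 48 kJ/mol).
Te > Bi: relative to Bi, both the across-period and down-group shifts push Te's electron affinity up.
I > Te: I lies to the right of Te in period 5, so the across-period effect alone puts I higher.
For reference (kJ/mol): K 48, Te 190, I 295, Bi 91.
So from highest to lowest: I > Te > Bi > K.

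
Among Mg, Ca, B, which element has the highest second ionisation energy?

B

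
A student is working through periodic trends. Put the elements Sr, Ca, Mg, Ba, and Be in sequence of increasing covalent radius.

Be < Mg < Ca < Sr < Ba

Atomic radius shrinks across a period as nuclear charge pulls the same shell inward, and grows down a group as new shells are added.
All are in group 2, so atomic radius increases down the group.
So from smallest to largest: Be < Mg < Ca < Sr < Ba.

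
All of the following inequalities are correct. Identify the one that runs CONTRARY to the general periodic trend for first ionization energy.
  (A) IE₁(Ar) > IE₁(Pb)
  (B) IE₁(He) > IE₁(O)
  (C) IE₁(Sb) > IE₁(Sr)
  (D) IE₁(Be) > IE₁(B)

(D)

The general trend: first ionization energy increases across a period and decreases down a group.
(A) Ar (period 3, group 18) vs Pb (period 6, group 14): the stated order agrees with the simple trend.
(B) He (period 1, group 18) vs O (period 2, group 16): the stated order agrees with the simple trend.
(C) Sb (period 5, group 15) vs Sr (period 5, group 2): the stated order agrees with the simple trend.
(D) Be (period 2, group 2) vs B (period 2, group 13): the stated order contradicts the simple trend.
The exception is (D): removing B's lone 2p electron is easier than breaking Be's filled 2s².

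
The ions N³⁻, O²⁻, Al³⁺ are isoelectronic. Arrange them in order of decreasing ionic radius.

N³⁻, O²⁻, Al³⁺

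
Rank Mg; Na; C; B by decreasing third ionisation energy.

Mg > Na > C > B

Consider each +2 ion: Mg²⁺ is the bare [Ne] core; Na²⁺ is already 1 electron into the core; C²⁺ still has 2 valence electrons; B²⁺ still has 1 valence electron.
Pulling an electron out of a noble-gas core costs far more than removing a remaining valence electron, so Na and Mg sit at the high end of IE_3.
Valence configurations: C²⁺ [He]2s², B²⁺ [He]2s¹.
Tabulated IE_3 (kJ/mol): Mg 7733, Na 6910, C 4620, B 3660.
Putting it together, IE_3: B < C < Na < Mg.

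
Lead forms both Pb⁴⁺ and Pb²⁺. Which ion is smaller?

Both ions have Z = 82 protons, but Pb⁴⁺ has lost more electrons, so its remaining electrons feel a larger effective nuclear charge per electron and are pulled in more tightly.
Higher positive charge → smaller ion, so Pb²⁺ > Pb⁴⁺.

Pb⁴⁺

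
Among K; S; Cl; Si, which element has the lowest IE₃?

Si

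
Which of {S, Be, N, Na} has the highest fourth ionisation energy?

IE_4 is the cost of taking one more electron from the +3 cation: S³⁺ still has 3 valence electrons; Be³⁺ is already 1 electron into the core; N³⁺ still has 2 valence electrons; Na³⁺ is already 2 electrons into the core.
Pulling an electron out of a noble-gas core costs far more than removing a remaining valence electron, so Na and Be sit at the high end of IE_4.
Valence configurations: S³⁺ [Ne]3s²3p¹, N³⁺ [He]2s².
Tabulated IE_4 (kJ/mol): S 4556, Be 21007, N 7475, Na 9543.
Putting it together, IE_4: S < N < Na < Be.

Be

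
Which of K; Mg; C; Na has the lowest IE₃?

K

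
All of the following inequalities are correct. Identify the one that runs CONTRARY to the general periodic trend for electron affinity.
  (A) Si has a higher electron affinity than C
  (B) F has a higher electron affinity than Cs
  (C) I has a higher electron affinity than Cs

(A)

The general trend: electron affinity increases across a period and decreases down a group.
(A) Si (period 3, group 14) vs C (period 2, group 14): the stated order contradicts the simple trend.
(B) F (period 2, group 17) vs Cs (period 6, group 1): the stated order agrees with the simple trend.
(C) I (period 5, group 17) vs Cs (period 6, group 1): the stated order agrees with the simple trend.
The exception is (A): Si's larger, more diffuse 3p orbitals accept an added electron slightly more readily than C's compact 2p.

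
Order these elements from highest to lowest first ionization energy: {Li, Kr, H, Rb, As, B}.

Kr, H, As, B, Li, Rb

First ionization energy rises across a period (greater Z_eff holds electrons more tightly) and falls down a group (valence electrons are farther from the nucleus).
These span different periods and groups, so the two trends combine.
Li > Rb: they share group 1; the group trend gives Li the larger value.
B > Li: both are in period 2; the period trend gives B the larger value.
As > B: the two effects oppose for this pair; the across-period effect wins (947 vs 801 kJ/mol).
H > As: the two effects oppose for this pair; the down-group effect wins (1312 vs 947 kJ/mol).
Kr > H: period and group pull opposite ways; the across-period shift dominates (1351 vs 1312 kJ/mol).
For reference (kJ/mol): H 1312, Li 520, B 801, As 947, Kr 1351, Rb 403.
So from highest to lowest: Kr > H > As > B > Li > Rb.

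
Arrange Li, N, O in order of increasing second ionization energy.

After 1 electron has been removed, what remains? Li⁺ is the bare [He] core; N⁺ still has 4 valence electrons; O⁺ still has 5 valence electrons.
Breaking into a closed-shell core is much more expensive than removing a leftover valence electron — Li has the largest IE_2 here.
Valence configurations: N⁺ [He]2s²2p², O⁺ [He]2s²2p³.
The numbers (kJ/mol): Li 7298, N 2856, O 3388.
Overall IE_2 order: N < O < Li.

N, O, Li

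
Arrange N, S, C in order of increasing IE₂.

The second ionization energy removes an electron from the +1 ion. For each element: N⁺ still has 4 valence electrons; S⁺ still has 5 valence electrons; C⁺ still has 3 valence electrons.
All are still removing valence electrons, so compare the +1 ions as you would atoms: IE_2 generally rises across a period (higher Z_eff) and falls down a group (larger shell), subject to the usual subshell exceptions.
Valence configurations: N⁺ [He]2s²2p², S⁺ [Ne]3s²3p³, C⁺ [He]2s²2p¹.
Approximate IE_2 values (kJ/mol): N 2856, S 2252, C 2353.
Putting it together, IE_2: S < C < N.

S, C, N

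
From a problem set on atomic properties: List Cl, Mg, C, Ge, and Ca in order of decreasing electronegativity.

Cl, C, Ge, Mg, Ca

C is in period 2, group 14; Mg is in period 3, group 2; Cl is in period 3, group 17; Ca is in period 4, group 2; Ge is in period 4, group 14.
Atoms toward the upper right of the periodic table pull bonding electrons most strongly.
These span different periods and groups, so the two trends combine.
Mg > Ca: they share group 2; the group trend gives Mg the larger value.
Ge > Mg: period and group pull opposite ways; the across-period shift dominates (2.01 vs 1.31).
C > Ge: they share group 14; the group trend gives C the larger value.
Cl > C: period and group pull opposite ways; the across-period shift dominates (3.16 vs 2.55).
For reference (Pauling): C 2.55, Mg 1.31, Cl 3.16, Ca 1.00, Ge 2.01.
So from highest to lowest: Cl > C > Ge > Mg > Ca.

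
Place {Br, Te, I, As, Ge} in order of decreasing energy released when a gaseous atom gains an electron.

Br > I > Te > Ge > As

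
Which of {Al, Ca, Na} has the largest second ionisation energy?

Na

Consider each +1 ion: Al⁺ still has 2 valence electrons; Ca⁺ still has 1 valence electron; Na⁺ is the bare [Ne] core.
Core electrons are held far more tightly than valence electrons, so Na tops the IE_2 order.
Valence configurations: Al⁺ [Ne]3s², Ca⁺ [Ar]4s¹.
The numbers (kJ/mol): Al 1817, Ca 1145, Na 4562.
Putting it together, IE_2: Ca < Al < Na.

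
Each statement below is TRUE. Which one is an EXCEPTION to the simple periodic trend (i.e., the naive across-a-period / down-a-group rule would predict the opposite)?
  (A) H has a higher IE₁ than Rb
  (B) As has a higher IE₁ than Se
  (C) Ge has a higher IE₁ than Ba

(B)

The general trend: IE₁ increases across a period and decreases down a group.
(A) H (period 1, group 1) vs Rb (period 5, group 1): the stated order agrees with the simple trend.
(B) As (period 4, group 15) vs Se (period 4, group 16): the stated order contradicts the simple trend.
(C) Ge (period 4, group 14) vs Ba (period 6, group 2): the stated order agrees with the simple trend.
The exception is (B): Se (4p⁴) ionizes more easily than half-filled As (4p³).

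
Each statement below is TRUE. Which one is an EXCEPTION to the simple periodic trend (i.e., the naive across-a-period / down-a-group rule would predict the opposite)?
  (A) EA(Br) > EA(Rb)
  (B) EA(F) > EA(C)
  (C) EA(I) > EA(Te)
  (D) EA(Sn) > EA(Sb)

(D)

The general trend: electron affinity increases across a period and decreases down a group.
(A) Br (period 4, group 17) vs Rb (period 5, group 1): the stated order agrees with the simple trend.
(B) F (period 2, group 17) vs C (period 2, group 14): the stated order agrees with the simple trend.
(C) I (period 5, group 17) vs Te (period 5, group 16): the stated order agrees with the simple trend.
(D) Sn (period 5, group 14) vs Sb (period 5, group 15): the stated order contradicts the simple trend.
The exception is (D): adding an electron to Sb's half-filled 5p³ is unfavourable, so Sn has the more exothermic EA.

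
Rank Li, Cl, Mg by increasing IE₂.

Mg, Cl, Li

The second ionization energy removes an electron from the +1 ion. For each element: Li⁺ is the bare [He] core; Cl⁺ still has 6 valence electrons; Mg⁺ still has 1 valence electron.
Core electrons are held far more tightly than valence electrons, so Li tops the IE_2 order.
Valence configurations: Cl⁺ [Ne]3s²3p⁴, Mg⁺ [Ne]3s¹.
Approximate IE_2 values (kJ/mol): Li 7298, Cl 2298, Mg 1451.
Hence IE_2: Mg < Cl < Li.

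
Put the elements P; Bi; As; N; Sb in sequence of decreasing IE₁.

N > P > As > Sb > Bi

N is in period 2, group 15; P is in period 3, group 15; As is in period 4, group 15; Sb is in period 5, group 15; Bi is in period 6, group 15.
First ionization energy rises across a period (greater Z_eff holds electrons more tightly) and falls down a group (valence electrons are farther from the nucleus).
All are in group 15, so first ionization energy increases up the group.
So from highest to lowest: N > P > As > Sb > Bi.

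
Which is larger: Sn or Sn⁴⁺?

Forming Sn⁴⁺ removes 4 electrons from Sn. Fewer electrons for the same nuclear charge means less shielding and a higher Z_eff on the remaining electrons.
A cation is smaller than its parent atom: Sn⁴⁺ < Sn.

Sn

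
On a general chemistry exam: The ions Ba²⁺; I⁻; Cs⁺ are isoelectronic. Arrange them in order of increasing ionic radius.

All of these have 54 electrons, so size is governed by nuclear charge alone: the more protons, the stronger the pull on the same electron cloud, and the smaller the ion.
Nuclear charges: Ba²⁺ (Z=56), Cs⁺ (Z=55), I⁻ (Z=53).
Smallest to largest: Ba²⁺ < Cs⁺ < I⁻.

Ba²⁺ < Cs⁺ < I⁻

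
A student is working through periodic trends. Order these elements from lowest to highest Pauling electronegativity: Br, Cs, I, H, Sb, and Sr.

Cs < Sr < Sb < H < I < Br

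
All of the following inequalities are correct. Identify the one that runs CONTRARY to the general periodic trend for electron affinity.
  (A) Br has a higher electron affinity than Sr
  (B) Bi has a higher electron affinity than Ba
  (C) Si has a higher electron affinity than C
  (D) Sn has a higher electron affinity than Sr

The general trend: electron affinity increases across a period and decreases down a group.
(A) Br (period 4, group 17) vs Sr (period 5, group 2): the stated order agrees with the simple trend.
(B) Bi (period 6, group 15) vs Ba (period 6, group 2): the stated order agrees with the simple trend.
(C) Si (period 3, group 14) vs C (period 2, group 14): the stated order contradicts the simple trend.
(D) Sn (period 5, group 14) vs Sr (period 5, group 2): the stated order agrees with the simple trend.
The exception is (C): Si's larger, more diffuse 3p orbitals accept an added electron slightly more readily than C's compact 2p.

(C)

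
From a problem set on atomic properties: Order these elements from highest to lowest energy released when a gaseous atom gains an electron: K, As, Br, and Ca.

Electron affinity generally becomes more exothermic across a period toward the halogens and less exothermic down a group.
All lie in period 4; the across-period trend (electron affinity increases left to right) applies, with the exception below.
Note the exception: K has a higher electron affinity than Ca, contrary to the simple trend — adding an electron to Ca (ns²) has to open a new, higher-energy np subshell, which is unfavourable.
Approximate values (kJ/mol): K 48, Ca 2, As 78, Br 325.
So from highest to lowest: Br > As > K > Ca.

Br > As > K > Ca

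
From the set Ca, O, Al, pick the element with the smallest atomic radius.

O

O is in period 2, group 16; Al is in period 3, group 13; Ca is in period 4, group 2.
Atomic radius shrinks across a period as nuclear charge pulls the same shell inward, and grows down a group as new shells are added.
Neither a single period nor a single group — weigh both effects.
Al > O: both effects reinforce here, so Al is clearly the larger of the two.
Ca > Al: relative to Al, both the across-period and down-group shifts push Ca's atomic radius up.
Tabulated atomic radius (pm): O 63, Al 126, Ca 171.
The smallest atomic radius among these belongs to O.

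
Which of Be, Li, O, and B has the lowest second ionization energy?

After 1 electron has been removed, what remains? Be⁺ still has 1 valence electron; Li⁺ is the bare [He] core; O⁺ still has 5 valence electrons; B⁺ still has 2 valence electrons.
Breaking into a closed-shell core is much more expensive than removing a leftover valence electron — Li has the largest IE_2 here.
Valence configurations: Be⁺ [He]2s¹, O⁺ [He]2s²2p³, B⁺ [He]2s².
Approximate IE_2 values (kJ/mol): Be 1757, Li 7298, O 3388, B 2427.
Overall IE_2 order: Be < B < O < Li.

Be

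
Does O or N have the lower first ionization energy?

O

Across a period the outer electron is held more tightly (higher IE₁); down a group it sits in a higher shell, more shielded, and comes off more easily.
All lie in period 2; the across-period trend (first ionization energy increases left to right) applies, with the exception below.
Note the exception: N has a higher first ionization energy than O, contrary to the simple trend — pairing an electron in O's 2p⁴ costs repulsion energy, so O ionizes more easily than half-filled N (2p³).
For reference (kJ/mol): N 1402, O 1314.
So O has the lower first ionization energy (O < N).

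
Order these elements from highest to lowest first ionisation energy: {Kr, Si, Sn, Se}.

Across a period the outer electron is held more tightly (higher IE₁); down a group it sits in a higher shell, more shielded, and comes off more easily.
Neither a single period nor a single group — weigh both effects.
Si > Sn: they share group 14; the group trend gives Si the larger value.
Se > Si: period and group pull opposite ways; the across-period shift dominates (941 vs 786 kJ/mol).
Kr > Se: both are in period 4; the period trend gives Kr the larger value.
Approximate values (kJ/mol): Si 786, Se 941, Kr 1351, Sn 709.
So from highest to lowest: Kr > Se > Si > Sn.

Kr > Se > Si > Sn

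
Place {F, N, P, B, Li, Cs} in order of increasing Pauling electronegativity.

Cs < Li < B < P < N < F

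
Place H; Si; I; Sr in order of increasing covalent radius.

H, Si, I, Sr

H is in period 1, group 1; Si is in period 3, group 14; Sr is in period 5, group 2; I is in period 5, group 17.
Across a period the added protons contract the valence shell; down a group each new principal shell makes the atom larger.
These span different periods and groups, so the two trends combine.
Si > H: period and group pull opposite ways; the down-group shift dominates (116 vs 32 pm).
I > Si: the two effects oppose for this pair; the down-group effect wins (133 vs 116 pm).
Sr > I: Sr lies to the left of I in period 5, so the across-period effect alone puts Sr larger.
Tabulated atomic radius (pm): H 32, Si 116, Sr 185, I 133.
So from smallest to largest: H < Si < I < Sr.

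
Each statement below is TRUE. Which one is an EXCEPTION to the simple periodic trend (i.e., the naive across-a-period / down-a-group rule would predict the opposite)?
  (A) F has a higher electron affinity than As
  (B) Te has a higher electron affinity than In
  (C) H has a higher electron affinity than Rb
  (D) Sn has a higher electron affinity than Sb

(D)

The general trend: electron affinity increases across a period and decreases down a group.
(A) F (period 2, group 17) vs As (period 4, group 15): the stated order agrees with the simple trend.
(B) Te (period 5, group 16) vs In (period 5, group 13): the stated order agrees with the simple trend.
(C) H (period 1, group 1) vs Rb (period 5, group 1): the stated order agrees with the simple trend.
(D) Sn (period 5, group 14) vs Sb (period 5, group 15): the stated order contradicts the simple trend.
The exception is (D): adding an electron to Sb's half-filled 5p³ is unfavourable, so Sn has the more exothermic EA.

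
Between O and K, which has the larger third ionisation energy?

O

Consider each +2 ion: O²⁺ still has 4 valence electrons; K²⁺ is already 1 electron into the core.
Usually core removal costs more than valence removal, but here the competition is close: a tightly held n=2 valence electron can cost more to remove than an n=3 core electron, so the actual values have to decide it.
The numbers (kJ/mol): O 5300, K 4420.
Overall IE_3 order: K < O.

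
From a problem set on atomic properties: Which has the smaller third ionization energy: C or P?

P

The third ionization energy removes an electron from the +2 ion. For each element: C²⁺ still has 2 valence electrons; P²⁺ still has 3 valence electrons.
All are still removing valence electrons, so compare the +2 ions as you would atoms: IE_3 generally rises across a period (higher Z_eff) and falls down a group (larger shell), subject to the usual subshell exceptions.
Valence configurations: C²⁺ [He]2s², P²⁺ [Ne]3s²3p¹.
Approximate IE_3 values (kJ/mol): C 4620, P 2914.
Overall IE_3 order: P < C.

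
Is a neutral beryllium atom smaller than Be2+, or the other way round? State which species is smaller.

Forming Be2+ removes 2 electrons from Be. Fewer electrons for the same nuclear charge means less shielding and a higher Z_eff on the remaining electrons, and for main-group metals the entire outer shell is lost.
A cation is smaller than its parent atom: Be2+ < Be.

Be2+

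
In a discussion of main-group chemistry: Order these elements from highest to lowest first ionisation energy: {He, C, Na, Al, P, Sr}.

He, C, P, Al, Sr, Na

He is in period 1, group 18; C is in period 2, group 14; Na is in period 3, group 1; Al is in period 3, group 13; P is in period 3, group 15; Sr is in period 5, group 2.
IE₁ increases left→right with effective nuclear charge and decreases top→bottom as the valence shell moves farther out.
Neither a single period nor a single group — weigh both effects.
Sr > Na: period and group pull opposite ways; the across-period shift dominates (550 vs 496 kJ/mol).
Al > Sr: relative to Sr, both the across-period and down-group shifts push Al's first ionization energy up.
P > Al: both are in period 3; the period trend gives P the larger value.
C > P: the two effects oppose for this pair; the down-group effect wins (1086 vs 1012 kJ/mol).
He > C: relative to C, both the across-period and down-group shifts push He's first ionization energy up.
Tabulated first ionization energy (kJ/mol): He 2372, C 1086, Na 496, Al 578, P 1012, Sr 550.
So from highest to lowest: He > C > P > Al > Sr > Na.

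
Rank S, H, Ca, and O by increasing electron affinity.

Ca < H < O < S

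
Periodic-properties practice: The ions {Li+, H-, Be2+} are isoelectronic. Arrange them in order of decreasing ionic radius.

H-, Li+, Be2+

All of these have 2 electrons, so size is governed by nuclear charge alone: the more protons, the stronger the pull on the same electron cloud, and the smaller the ion.
Nuclear charges: Be2+ (Z=4), Li+ (Z=3), H- (Z=1).
Largest to smallest: H- > Li+ > Be2+.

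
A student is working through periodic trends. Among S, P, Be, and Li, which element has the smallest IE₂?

Be

The second ionization energy removes an electron from the +1 ion. For each element: S⁺ still has 5 valence electrons; P⁺ still has 4 valence electrons; Be⁺ still has 1 valence electron; Li⁺ is the bare [He] core.
Breaking into a closed-shell core is much more expensive than removing a leftover valence electron — Li has the largest IE_2 here.
Valence configurations: S⁺ [Ne]3s²3p³, P⁺ [Ne]3s²3p², Be⁺ [He]2s¹.
Approximate IE_2 values (kJ/mol): S 2252, P 1907, Be 1757, Li 7298.
Overall IE_2 order: Be < P < S < Li.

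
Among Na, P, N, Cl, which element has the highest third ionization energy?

Na

Consider each +2 ion: Na²⁺ is already 1 electron into the core; P²⁺ still has 3 valence electrons; N²⁺ still has 3 valence electrons; Cl²⁺ still has 5 valence electrons.
Core electrons are held far more tightly than valence electrons, so Na tops the IE_3 order.
Valence configurations: P²⁺ [Ne]3s²3p¹, N²⁺ [He]2s²2p¹, Cl²⁺ [Ne]3s²3p³.
Tabulated IE_3 (kJ/mol): Na 6910, P 2914, N 4578, Cl 3822.
So the third ionization energies run P < Cl < N < Na.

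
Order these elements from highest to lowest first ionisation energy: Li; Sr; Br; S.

Across a period the outer electron is held more tightly (higher IE₁); down a group it sits in a higher shell, more shielded, and comes off more easily.
Here both period and group differ, so the two effects have to be weighed against each other.
Sr > Li: the two effects oppose for this pair; the across-period effect wins (550 vs 520 kJ/mol).
S > Sr: relative to Sr, both the across-period and down-group shifts push S's first ionization energy up.
Br > S: period and group pull opposite ways; the across-period shift dominates (1140 vs 1000 kJ/mol).
Tabulated first ionization energy (kJ/mol): Li 520, S 1000, Br 1140, Sr 550.
So from highest to lowest: Br > S > Sr > Li.

Br > S > Sr > Li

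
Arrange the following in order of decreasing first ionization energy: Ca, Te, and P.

P, Te, Ca

Across a period the outer electron is held more tightly (higher IE₁); down a group it sits in a higher shell, more shielded, and comes off more easily.
Neither a single period nor a single group — weigh both effects.
Te > Ca: period and group pull opposite ways; the across-period shift dominates (869 vs 590 kJ/mol).
P > Te: period and group pull opposite ways; the down-group shift dominates (1012 vs 869 kJ/mol).
Approximate values (kJ/mol): P 1012, Ca 590, Te 869.
So from highest to lowest: P > Te > Ca.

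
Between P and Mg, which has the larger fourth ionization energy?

Mg

Consider each +3 ion: P³⁺ still has 2 valence electrons; Mg³⁺ is already 1 electron into the core.
Core electrons are held far more tightly than valence electrons, so Mg tops the IE_4 order.
Approximate IE_4 values (kJ/mol): P 4964, Mg 10543.
So the fourth ionization energies run P < Mg.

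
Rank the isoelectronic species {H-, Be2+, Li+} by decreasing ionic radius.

All of these have 2 electrons, so size is governed by nuclear charge alone: the more protons, the stronger the pull on the same electron cloud, and the smaller the ion.
Nuclear charges: Be2+ (Z=4), Li+ (Z=3), H- (Z=1).
Largest to smallest: H- > Li+ > Be2+.

H-, Li+, Be2+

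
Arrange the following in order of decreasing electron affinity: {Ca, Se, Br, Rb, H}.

Br > Se > H > Rb > Ca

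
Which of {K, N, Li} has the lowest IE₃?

K

IE_3 is the cost of taking one more electron from the +2 cation: K²⁺ is already 1 electron into the core; N²⁺ still has 3 valence electrons; Li²⁺ is already 1 electron into the core.
Usually core removal costs more than valence removal, but here the competition is close: a tightly held n=2 valence electron can cost more to remove than an n=3 core electron, so the actual values have to decide it.
The numbers (kJ/mol): K 4420, N 4578, Li 11815.
Overall IE_3 order: K < N < Li.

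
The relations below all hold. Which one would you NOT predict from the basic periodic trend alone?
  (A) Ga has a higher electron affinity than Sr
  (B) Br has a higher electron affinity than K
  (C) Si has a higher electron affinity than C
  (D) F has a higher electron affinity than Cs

The general trend: electron affinity increases across a period and decreases down a group.
(A) Ga (period 4, group 13) vs Sr (period 5, group 2): the stated order agrees with the simple trend.
(B) Br (period 4, group 17) vs K (period 4, group 1): the stated order agrees with the simple trend.
(C) Si (period 3, group 14) vs C (period 2, group 14): the stated order contradicts the simple trend.
(D) F (period 2, group 17) vs Cs (period 6, group 1): the stated order agrees with the simple trend.
The exception is (C): Si's larger, more diffuse 3p orbitals accept an added electron slightly more readily than C's compact 2p.

(C)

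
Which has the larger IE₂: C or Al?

IE_2 is the cost of taking one more electron from the +1 cation: C⁺ still has 3 valence electrons; Al⁺ still has 2 valence electrons.
All are still removing valence electrons, so compare the +1 ions as you would atoms: IE_2 generally rises across a period (higher Z_eff) and falls down a group (larger shell), subject to the usual subshell exceptions.
Valence configurations: C⁺ [He]2s²2p¹, Al⁺ [Ne]3s².
Approximate IE_2 values (kJ/mol): C 2353, Al 1817.
So the second ionization energies run Al < C.

C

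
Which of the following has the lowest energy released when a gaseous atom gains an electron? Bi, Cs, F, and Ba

F is in period 2, group 17; Cs is in period 6, group 1; Ba is in period 6, group 2; Bi is in period 6, group 15.
EA tends to increase across a period and decrease down a group, though the pattern is less regular than for IE or radius.
Neither a single period nor a single group — weigh both effects.
Cs > Ba: this pair runs against the simple trend — see the exception note.
Bi > Cs: both are in period 6; the period trend gives Bi the larger value.
F > Bi: relative to Bi, both the across-period and down-group shifts push F's electron affinity up.
Note the exception: Cs has a higher electron affinity than Ba, contrary to the simple trend — adding an electron to Ba (ns²) has to open a new, higher-energy np subshell, which is unfavourable.
Approximate values (kJ/mol): F 328, Cs 46, Ba 14, Bi 91.
The lowest energy released when a gaseous atom gains an electron among these belongs to Ba.

Ba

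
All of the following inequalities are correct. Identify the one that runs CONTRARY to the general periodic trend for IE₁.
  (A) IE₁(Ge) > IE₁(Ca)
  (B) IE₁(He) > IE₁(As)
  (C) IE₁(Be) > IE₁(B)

The general trend: IE₁ increases across a period and decreases down a group.
(A) Ge (period 4, group 14) vs Ca (period 4, group 2): the stated order agrees with the simple trend.
(B) He (period 1, group 18) vs As (period 4, group 15): the stated order agrees with the simple trend.
(C) Be (period 2, group 2) vs B (period 2, group 13): the stated order contradicts the simple trend.
The exception is (C): removing B's lone 2p electron is easier than breaking Be's filled 2s².

(C)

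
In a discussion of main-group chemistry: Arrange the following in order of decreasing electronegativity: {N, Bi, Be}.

N > Bi > Be

Be is in period 2, group 2; N is in period 2, group 15; Bi is in period 6, group 15.
Atoms toward the upper right of the periodic table pull bonding electrons most strongly.
Here both period and group differ, so the two effects have to be weighed against each other.
Bi > Be: the two effects oppose for this pair; the across-period effect wins (2.02 vs 1.57).
N > Bi: they share group 15; the group trend gives N the larger value.
For reference (Pauling): Be 1.57, N 3.04, Bi 2.02.
So from highest to lowest: N > Bi > Be.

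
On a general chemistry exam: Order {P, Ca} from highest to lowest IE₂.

IE_2 is the cost of taking one more electron from the +1 cation: P⁺ still has 4 valence electrons; Ca⁺ still has 1 valence electron.
All are still removing valence electrons, so compare the +1 ions as you would atoms: IE_2 generally rises across a period (higher Z_eff) and falls down a group (larger shell), subject to the usual subshell exceptions.
Valence configurations: P⁺ [Ne]3s²3p², Ca⁺ [Ar]4s¹.
Approximate IE_2 values (kJ/mol): P 1907, Ca 1145.
Hence IE_2: Ca < P.

P > Ca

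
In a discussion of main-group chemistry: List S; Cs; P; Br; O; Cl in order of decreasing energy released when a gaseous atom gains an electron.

O is in period 2, group 16; P is in period 3, group 15; S is in period 3, group 16; Cl is in period 3, group 17; Br is in period 4, group 17; Cs is in period 6, group 1.
Electron affinity generally becomes more exothermic across a period toward the halogens and less exothermic down a group.
These span different periods and groups, so the two trends combine.
P > Cs: relative to Cs, both the across-period and down-group shifts push P's electron affinity up.
O > P: both effects reinforce here, so O is clearly the higher of the two.
S > O: this pair runs against the simple trend — see the exception note.
Br > S: the two effects oppose for this pair; the across-period effect wins (325 vs 200 kJ/mol).
Cl > Br: they share group 17; the group trend gives Cl the larger value.
Note the exception: S has a higher electron affinity than O, contrary to the simple trend — the compact 2p subshell of O repels the added electron more than S's larger 3p does.
Tabulated electron affinity (kJ/mol): O 141, P 72, S 200, Cl 349, Br 325, Cs 46.
So from highest to lowest: Cl > Br > S > O > P > Cs.

Cl > Br > S > O > P > Cs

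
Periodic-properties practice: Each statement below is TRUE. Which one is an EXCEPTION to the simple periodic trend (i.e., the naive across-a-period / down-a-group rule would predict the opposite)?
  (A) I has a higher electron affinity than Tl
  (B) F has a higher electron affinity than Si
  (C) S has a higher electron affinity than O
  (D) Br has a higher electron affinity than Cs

The general trend: electron affinity increases across a period and decreases down a group.
(A) I (period 5, group 17) vs Tl (period 6, group 13): the stated order agrees with the simple trend.
(B) F (period 2, group 17) vs Si (period 3, group 14): the stated order agrees with the simple trend.
(C) S (period 3, group 16) vs O (period 2, group 16): the stated order contradicts the simple trend.
(D) Br (period 4, group 17) vs Cs (period 6, group 1): the stated order agrees with the simple trend.
The exception is (C): the compact 2p subshell of O repels the added electron more than S's larger 3p does.

(C)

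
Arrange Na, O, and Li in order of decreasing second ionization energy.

Li > Na > O

After 1 electron has been removed, what remains? Na⁺ is the bare [Ne] core; O⁺ still has 5 valence electrons; Li⁺ is the bare [He] core.
Core electrons are held far more tightly than valence electrons, so Na and Li top the IE_2 order.
Approximate IE_2 values (kJ/mol): Na 4562, O 3388, Li 7298.
Putting it together, IE_2: O < Na < Li.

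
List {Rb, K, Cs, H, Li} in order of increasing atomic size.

H is in period 1, group 1; Li is in period 2, group 1; K is in period 4, group 1; Rb is in period 5, group 1; Cs is in period 6, group 1.
Atomic radius shrinks across a period as nuclear charge pulls the same shell inward, and grows down a group as new shells are added.
All are in group 1, so atomic radius increases down the group.
So from smallest to largest: H < Li < K < Rb < Cs.

H < Li < K < Rb < Cs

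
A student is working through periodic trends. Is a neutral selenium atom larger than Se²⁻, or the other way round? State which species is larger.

Se²⁻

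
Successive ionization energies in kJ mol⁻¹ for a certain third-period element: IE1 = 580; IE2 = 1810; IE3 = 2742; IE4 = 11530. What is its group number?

Group 13

Look for the largest jump between consecutive ionization energies: IE4/IE3 ≈ 4.2, far larger than any earlier ratio.
That jump marks the point where a core electron is being removed. So the atom has 3 valence electrons.
A main-group element with 3 valence electrons is in group 13.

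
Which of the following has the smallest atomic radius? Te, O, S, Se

O

O is in period 2, group 16; S is in period 3, group 16; Se is in period 4, group 16; Te is in period 5, group 16.
Atomic radius shrinks across a period as nuclear charge pulls the same shell inward, and grows down a group as new shells are added.
All are in group 16, so atomic radius increases down the group.
The smallest atomic radius among these belongs to O.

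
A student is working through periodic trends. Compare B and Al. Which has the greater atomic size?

Al

B is in period 2, group 13; Al is in period 3, group 13.
Moving right in a period, electrons are added to the same shell under a stronger nuclear pull, so atoms get smaller; moving down, a new shell is opened and atoms get larger.
All are in group 13, so atomic radius increases down the group.
So Al has the greater atomic size (Al > B).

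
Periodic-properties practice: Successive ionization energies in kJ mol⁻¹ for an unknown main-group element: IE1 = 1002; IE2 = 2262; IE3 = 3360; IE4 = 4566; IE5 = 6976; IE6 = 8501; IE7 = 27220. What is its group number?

Group 16

Look for the largest jump between consecutive ionization energies: IE7/IE6 ≈ 3.2, far larger than any earlier ratio.
That jump marks the point where a core electron is being removed. So the atom has 6 valence electrons.
A main-group element with 6 valence electrons is in group 16.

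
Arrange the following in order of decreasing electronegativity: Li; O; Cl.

Atoms toward the upper right of the periodic table pull bonding electrons most strongly.
Neither a single period nor a single group — weigh both effects.
Cl > Li: period and group pull opposite ways; the across-period shift dominates (3.16 vs 0.98).
O > Cl: period and group pull opposite ways; the down-group shift dominates (3.44 vs 3.16).
Tabulated electronegativity (Pauling): Li 0.98, O 3.44, Cl 3.16.
So from highest to lowest: O > Cl > Li.

O > Cl > Li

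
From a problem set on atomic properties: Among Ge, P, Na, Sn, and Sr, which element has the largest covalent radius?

Sr

Na is in period 3, group 1; P is in period 3, group 15; Ge is in period 4, group 14; Sr is in period 5, group 2; Sn is in period 5, group 14.
Radius decreases left→right (rising Z_eff, same n) and increases top→bottom (higher n).
These span different periods and groups, so the two trends combine.
Ge > P: relative to P, both the across-period and down-group shifts push Ge's atomic radius up.
Sn > Ge: they share group 14; the group trend gives Sn the larger value.
Na > Sn: period and group pull opposite ways; the across-period shift dominates (155 vs 140 pm).
Sr > Na: period and group pull opposite ways; the down-group shift dominates (185 vs 155 pm).
Tabulated atomic radius (pm): Na 155, P 111, Ge 121, Sr 185, Sn 140.
The largest covalent radius among these belongs to Sr.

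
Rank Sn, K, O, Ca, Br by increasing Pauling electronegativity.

O is in period 2, group 16; K is in period 4, group 1; Ca is in period 4, group 2; Br is in period 4, group 17; Sn is in period 5, group 14.
Electronegativity increases across a period and decreases down a group, tracking effective nuclear charge and atomic size.
These span different periods and groups, so the two trends combine.
Ca > K: both are in period 4; the period trend gives Ca the larger value.
Sn > Ca: the two effects oppose for this pair; the across-period effect wins (1.96 vs 1.00).
Br > Sn: both effects reinforce here, so Br is clearly the higher of the two.
O > Br: period and group pull opposite ways; the down-group shift dominates (3.44 vs 2.96).
Approximate values (Pauling): O 3.44, K 0.82, Ca 1.00, Br 2.96, Sn 1.96.
So from lowest to highest: K < Ca < Sn < Br < O.

K < Ca < Sn < Br < O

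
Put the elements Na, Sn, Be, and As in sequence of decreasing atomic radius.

Be is in period 2, group 2; Na is in period 3, group 1; As is in period 4, group 15; Sn is in period 5, group 14.
Atomic radius shrinks across a period as nuclear charge pulls the same shell inward, and grows down a group as new shells are added.
Here both period and group differ, so the two effects have to be weighed against each other.
As > Be: the two effects oppose for this pair; the down-group effect wins (121 vs 102 pm).
Sn > As: both effects reinforce here, so Sn is clearly the larger of the two.
Na > Sn: the two effects oppose for this pair; the across-period effect wins (155 vs 140 pm).
For reference (pm): Be 102, Na 155, As 121, Sn 140.
So from largest to smallest: Na > Sn > As > Be.

Na, Sn, As, Be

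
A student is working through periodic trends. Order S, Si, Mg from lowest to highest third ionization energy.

Si < S < Mg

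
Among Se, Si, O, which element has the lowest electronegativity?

O is in period 2, group 16; Si is in period 3, group 14; Se is in period 4, group 16.
Atoms toward the upper right of the periodic table pull bonding electrons most strongly.
Here both period and group differ, so the two effects have to be weighed against each other.
Se > Si: the two effects oppose for this pair; the across-period effect wins (2.55 vs 1.90).
O > Se: O sits above Se in group 16, so the down-group effect alone puts O higher.
Approximate values (Pauling): O 3.44, Si 1.90, Se 2.55.
The lowest electronegativity among these belongs to Si.

Si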